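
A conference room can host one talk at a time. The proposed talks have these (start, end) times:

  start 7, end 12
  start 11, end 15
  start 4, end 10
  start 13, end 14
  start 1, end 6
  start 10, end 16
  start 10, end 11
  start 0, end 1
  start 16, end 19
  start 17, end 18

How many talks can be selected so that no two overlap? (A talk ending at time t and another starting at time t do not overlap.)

Greedy by earliest finish: after sorting by end time, pick each interval compatible with the last pick.
By end time: (0,1), (1,6), (4,10), (10,11), (7,12), (13,14), (11,15), (10,16), (17,18), (16,19).
Pick (0,1); next start ≥ 1 → (1,6); next start ≥ 6 → (10,11); next start ≥ 11 → (13,14); next start ≥ 14 → (17,18).
Selected 5 talks.

5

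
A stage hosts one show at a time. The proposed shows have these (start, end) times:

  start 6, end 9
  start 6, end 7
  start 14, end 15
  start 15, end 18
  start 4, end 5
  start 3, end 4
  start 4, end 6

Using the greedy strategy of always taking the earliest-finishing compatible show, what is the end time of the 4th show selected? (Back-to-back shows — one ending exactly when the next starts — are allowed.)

15

By end time: (3,4), (4,5), (4,6), (6,7), (6,9), (14,15), (15,18).
Pick (3,4); next start ≥ 4 → (4,5); next start ≥ 5 → (6,7); next start ≥ 7 → (14,15); next start ≥ 15 → (15,18).
Selected: (3,4) (4,5) (6,7) (14,15) (15,18)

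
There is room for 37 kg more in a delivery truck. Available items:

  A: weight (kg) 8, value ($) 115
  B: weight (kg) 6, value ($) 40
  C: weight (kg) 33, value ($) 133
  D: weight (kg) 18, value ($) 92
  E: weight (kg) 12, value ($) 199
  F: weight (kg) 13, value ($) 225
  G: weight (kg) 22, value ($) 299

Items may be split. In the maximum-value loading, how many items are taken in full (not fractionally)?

3

Greedy by value/weight ratio, highest first.
Ratios (sorted): F 17.31, E 16.58, A 14.38, G 13.59, B 6.67, D 5.11, C 4.03
take F (13 @ 225); take E (12 @ 199); take A (8 @ 115); take 4/22 of G → 54.36. Capacity used 37/37.
3 item(s) taken whole; one partial (take 4/22 of G).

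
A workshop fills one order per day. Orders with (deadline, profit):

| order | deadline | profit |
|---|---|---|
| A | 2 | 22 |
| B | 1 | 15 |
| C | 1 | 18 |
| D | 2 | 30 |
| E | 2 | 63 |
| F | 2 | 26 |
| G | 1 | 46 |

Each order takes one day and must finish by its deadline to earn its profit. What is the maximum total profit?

109

Profit order: E=63 G=46 D=30 F=26 A=22 C=18 B=15
Assign: E→slot 2, G→slot 1, D skipped, F skipped, A skipped, C skipped, B skipped.
Slots: [1:G] [2:E]
Profit = 46 + 63 = 109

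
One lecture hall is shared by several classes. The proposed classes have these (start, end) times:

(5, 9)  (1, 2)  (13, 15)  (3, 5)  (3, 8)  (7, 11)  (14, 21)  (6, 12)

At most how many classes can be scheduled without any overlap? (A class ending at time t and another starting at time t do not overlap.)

4

Sorted by end: (1,2)  (3,5)  (3,8)  (5,9)  (7,11)  (6,12)  (13,15)  (14,21)
take (1,2); take (3,5); take (5,9); take (13,15).
Selected 4 classes.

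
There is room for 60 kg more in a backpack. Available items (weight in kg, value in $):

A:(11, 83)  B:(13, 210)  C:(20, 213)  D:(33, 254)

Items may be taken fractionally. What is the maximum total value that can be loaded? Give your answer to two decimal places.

630.82

Ratios (sorted): B 16.15, C 10.65, D 7.70, A 7.55
take B (13 @ 210); take C (20 @ 213); take 27/33 of D → 207.82. Capacity used 60/60.
Total value = 630.82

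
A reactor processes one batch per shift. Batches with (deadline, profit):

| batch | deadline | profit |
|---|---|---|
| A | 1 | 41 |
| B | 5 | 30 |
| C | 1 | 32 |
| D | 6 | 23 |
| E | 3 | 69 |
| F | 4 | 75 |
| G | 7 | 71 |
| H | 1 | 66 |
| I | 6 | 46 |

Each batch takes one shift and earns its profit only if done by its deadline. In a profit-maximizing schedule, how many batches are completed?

By profit: F(d4,75), G(d7,71), E(d3,69), H(d1,66), I(d6,46), A(d1,41), C(d1,32), B(d5,30), D(d6,23)
F→slot 4; G→slot 7; E→slot 3; H→slot 1; I→slot 6; A skipped; C skipped; B→slot 5; D→slot 2.
7 of 9 scheduled.

7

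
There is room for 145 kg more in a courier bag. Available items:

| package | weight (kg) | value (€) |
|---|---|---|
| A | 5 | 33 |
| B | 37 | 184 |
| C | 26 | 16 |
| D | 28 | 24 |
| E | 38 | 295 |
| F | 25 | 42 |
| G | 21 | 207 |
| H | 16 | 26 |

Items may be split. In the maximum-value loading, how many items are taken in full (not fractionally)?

6

Ratios (sorted): G 9.86, E 7.76, A 6.60, B 4.97, F 1.68, H 1.62, D 0.86, C 0.62
take G (21 @ 207); take E (38 @ 295); take A (5 @ 33); take B (37 @ 184); take F (25 @ 42); take H (16 @ 26); take 3/28 of D → 2.57. Capacity used 145/145.
6 item(s) taken whole; one partial (take 3/28 of D).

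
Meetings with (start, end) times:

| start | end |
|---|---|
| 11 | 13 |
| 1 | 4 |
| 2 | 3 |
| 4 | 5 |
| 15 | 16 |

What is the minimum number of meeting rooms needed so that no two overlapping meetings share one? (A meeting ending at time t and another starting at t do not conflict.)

2

starts: [1, 2, 4, 11, 15]
ends:   [3, 4, 5, 13, 16]
s1→1 s2→2  — peak 2.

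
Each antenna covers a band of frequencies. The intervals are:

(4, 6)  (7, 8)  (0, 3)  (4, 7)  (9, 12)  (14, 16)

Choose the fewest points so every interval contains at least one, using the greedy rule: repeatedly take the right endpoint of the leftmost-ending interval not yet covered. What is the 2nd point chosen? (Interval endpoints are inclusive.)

Sort by right endpoint; whenever an interval is uncovered, place a point at its right end.
By right end: [0,3]  [4,6]  [4,7]  [7,8]  [9,12]  [14,16]
[0,3] uncovered → point at 3; [4,6] uncovered → point at 6; [7,8] uncovered → point at 8; [9,12] uncovered → point at 12; [14,16] uncovered → point at 16.
Points: 3, 6, 8, 12, 16 (5 total).

6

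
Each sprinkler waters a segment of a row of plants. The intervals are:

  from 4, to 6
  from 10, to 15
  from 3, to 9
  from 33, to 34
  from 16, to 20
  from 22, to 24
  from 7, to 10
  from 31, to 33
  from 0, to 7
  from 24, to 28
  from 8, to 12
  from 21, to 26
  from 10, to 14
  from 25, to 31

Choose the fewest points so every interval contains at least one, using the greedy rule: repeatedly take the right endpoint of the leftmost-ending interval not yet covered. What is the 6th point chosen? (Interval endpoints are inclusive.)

By right end: [4,6]  [0,7]  [3,9]  [7,10]  [8,12]  [10,14]  [10,15]  [16,20]  [22,24]  [21,26]  [24,28]  [25,31]  [31,33]  [33,34]
[4,6] uncovered → point at 6; [7,10] uncovered → point at 10; [16,20] uncovered → point at 20; [22,24] uncovered → point at 24; [25,31] uncovered → point at 31; [33,34] uncovered → point at 34.
Points: 6, 10, 20, 24, 31, 34 (6 total).

34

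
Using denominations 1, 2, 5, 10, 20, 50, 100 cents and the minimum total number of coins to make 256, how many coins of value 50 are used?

256 = 2×100 + 1×50 + 1×5 + 1×1
Count of 50: 1

1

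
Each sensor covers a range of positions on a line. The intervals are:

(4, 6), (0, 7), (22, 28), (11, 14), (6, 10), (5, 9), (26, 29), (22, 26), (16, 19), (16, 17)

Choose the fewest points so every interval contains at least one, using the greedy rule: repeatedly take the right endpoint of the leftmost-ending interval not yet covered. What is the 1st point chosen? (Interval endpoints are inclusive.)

By right end: [4,6]  [0,7]  [5,9]  [6,10]  [11,14]  [16,17]  [16,19]  [22,26]  [22,28]  [26,29]
[4,6] uncovered → point at 6; [11,14] uncovered → point at 14; [16,17] uncovered → point at 17; [22,26] uncovered → point at 26.
Points: 6, 14, 17, 26 (4 total).

6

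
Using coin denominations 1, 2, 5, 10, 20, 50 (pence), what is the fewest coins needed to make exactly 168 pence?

168 − 3×50→18 − 1×10→8 − 1×5→3 − 1×2→1 − 1×1→0
Total coins = 3 + 1 + 1 + 1 + 1 = 7

7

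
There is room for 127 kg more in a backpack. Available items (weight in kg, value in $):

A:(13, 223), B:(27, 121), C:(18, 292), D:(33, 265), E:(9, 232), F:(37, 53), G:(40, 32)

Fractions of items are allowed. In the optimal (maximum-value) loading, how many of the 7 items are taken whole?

Sort by value per unit weight and fill in that order.
Ratios (sorted): E 25.78, A 17.15, C 16.22, D 8.03, B 4.48, F 1.43, G 0.80
take E (9 @ 232); take A (13 @ 223); take C (18 @ 292); take D (33 @ 265); take B (27 @ 121); take 27/37 of F → 38.68. Capacity used 127/127.
5 item(s) taken whole; one partial (take 27/37 of F).

5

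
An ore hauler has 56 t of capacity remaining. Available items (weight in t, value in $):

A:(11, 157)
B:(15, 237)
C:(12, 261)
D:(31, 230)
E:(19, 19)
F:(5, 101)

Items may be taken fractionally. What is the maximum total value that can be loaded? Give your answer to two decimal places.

Ratios (sorted): C 21.75, F 20.20, B 15.80, A 14.27, D 7.42, E 1.00
take C (12 @ 261); take F (5 @ 101); take B (15 @ 237); take A (11 @ 157); take 13/31 of D → 96.45. Capacity used 56/56.
Total value = 852.45

852.45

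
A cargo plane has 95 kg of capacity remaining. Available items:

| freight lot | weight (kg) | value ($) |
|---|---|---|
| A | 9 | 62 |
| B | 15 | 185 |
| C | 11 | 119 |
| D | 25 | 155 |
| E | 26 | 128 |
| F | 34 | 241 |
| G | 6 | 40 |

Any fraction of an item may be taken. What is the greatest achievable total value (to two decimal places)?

Greedy by value/weight ratio, highest first.
Order: B (185/15=12.33) > C (119/11=10.82) > F (241/34=7.09) > A (62/9=6.89) > G (40/6=6.67) > D (155/25=6.20) > E (128/26=4.92)
Fill: take B (15 @ 185) → take C (11 @ 119) → take F (34 @ 241) → take A (9 @ 62) → take G (6 @ 40) → take 20/25 of D → 124.00; 95/95 used.
Total value = 771.00

771.00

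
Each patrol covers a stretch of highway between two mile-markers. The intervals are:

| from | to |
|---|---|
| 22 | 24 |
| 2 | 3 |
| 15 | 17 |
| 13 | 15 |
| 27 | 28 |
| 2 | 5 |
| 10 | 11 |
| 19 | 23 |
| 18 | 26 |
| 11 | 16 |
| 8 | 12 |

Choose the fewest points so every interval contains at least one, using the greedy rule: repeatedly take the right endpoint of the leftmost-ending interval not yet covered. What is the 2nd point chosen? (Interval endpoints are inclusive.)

11

Process intervals by earliest right end; each time one isn't hit yet, stab at its right endpoint.
Sorted: [2,3] [2,5] [10,11] [8,12] [13,15] [11,16] [15,17] [19,23] [22,24] [18,26] [27,28]
{[2,3],[2,5]} hit by 3; {[10,11],[8,12]} hit by 11; {[13,15],[11,16],[15,17]} hit by 15; {[19,23],[22,24],[18,26]} hit by 23; {[27,28]} hit by 28.
Points: 3, 11, 15, 23, 28 (5 total).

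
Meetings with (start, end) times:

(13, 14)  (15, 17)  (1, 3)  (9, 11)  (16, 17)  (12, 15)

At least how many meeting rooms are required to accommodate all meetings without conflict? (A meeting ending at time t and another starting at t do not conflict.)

starts: [1, 9, 12, 13, 15, 16]
ends:   [3, 11, 14, 15, 17, 17]
s1→1 e3→0 s9→1 e11→0 s12→1 s13→2  — peak 2.

2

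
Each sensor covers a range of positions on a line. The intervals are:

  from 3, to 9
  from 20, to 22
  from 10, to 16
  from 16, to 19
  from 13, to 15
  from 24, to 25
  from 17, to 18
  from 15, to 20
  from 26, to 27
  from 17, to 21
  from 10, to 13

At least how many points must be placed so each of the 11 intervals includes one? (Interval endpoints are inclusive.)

Sort by right endpoint; whenever an interval is uncovered, place a point at its right end.
Sorted: [3,9] [10,13] [13,15] [10,16] [17,18] [16,19] [15,20] [17,21] [20,22] [24,25] [26,27]
{[3,9]} hit by 9; {[10,13],[13,15],[10,16]} hit by 13; {[17,18],[16,19],[15,20],[17,21]} hit by 18; {[20,22]} hit by 22; {[24,25]} hit by 25; {[26,27]} hit by 27.
Points: 9, 13, 18, 22, 25, 27 (6 total).

6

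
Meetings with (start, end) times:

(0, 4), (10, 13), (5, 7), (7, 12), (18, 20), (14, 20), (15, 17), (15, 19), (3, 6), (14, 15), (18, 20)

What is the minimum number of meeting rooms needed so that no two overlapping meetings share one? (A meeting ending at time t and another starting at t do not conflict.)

Events (time:±→running): 0:+→1 3:+→2 4:-→1 5:+→2 6:-→1 7:-→0 7:+→1 10:+→2 12:-→1 13:-→0 14:+→1 14:+→2 15:-→1 15:+→2 15:+→3 17:-→2 18:+→3 18:+→4 … peak 4.

4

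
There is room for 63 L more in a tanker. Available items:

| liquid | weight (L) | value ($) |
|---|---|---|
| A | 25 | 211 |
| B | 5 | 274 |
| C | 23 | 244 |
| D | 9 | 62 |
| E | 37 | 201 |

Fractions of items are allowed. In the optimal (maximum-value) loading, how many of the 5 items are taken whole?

4

Sort by value per unit weight and fill in that order.
Order: B (274/5=54.80) > C (244/23=10.61) > A (211/25=8.44) > D (62/9=6.89) > E (201/37=5.43)
Fill: take B (5 @ 274) → take C (23 @ 244) → take A (25 @ 211) → take D (9 @ 62) → take 1/37 of E → 5.43; 63/63 used.
4 item(s) taken whole; one partial (take 1/37 of E).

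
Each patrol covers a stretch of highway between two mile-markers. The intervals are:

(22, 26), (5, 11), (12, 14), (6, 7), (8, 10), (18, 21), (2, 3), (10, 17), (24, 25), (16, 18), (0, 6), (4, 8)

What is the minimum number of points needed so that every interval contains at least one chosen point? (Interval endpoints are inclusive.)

By right end: [2,3]  [0,6]  [6,7]  [4,8]  [8,10]  [5,11]  [12,14]  [10,17]  [16,18]  [18,21]  [24,25]  [22,26]
[2,3] uncovered → point at 3; [6,7] uncovered → point at 7; [8,10] uncovered → point at 10; [12,14] uncovered → point at 14; [16,18] uncovered → point at 18; [24,25] uncovered → point at 25.
Points: 3, 7, 10, 14, 18, 25 (6 total).

6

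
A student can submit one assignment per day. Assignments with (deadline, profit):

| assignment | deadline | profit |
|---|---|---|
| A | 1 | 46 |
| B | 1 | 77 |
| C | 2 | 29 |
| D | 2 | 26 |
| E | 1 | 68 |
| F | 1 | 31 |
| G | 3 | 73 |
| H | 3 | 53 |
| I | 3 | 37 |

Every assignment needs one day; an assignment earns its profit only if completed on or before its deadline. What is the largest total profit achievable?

Profit order: B=77 G=73 E=68 H=53 A=46 I=37 F=31 C=29 D=26
Assign: B→slot 1, G→slot 3, E skipped, H→slot 2, A skipped, I skipped, F skipped, C skipped, D skipped.
Slots: [1:B] [2:H] [3:G]
Profit = 77 + 53 + 73 = 203

203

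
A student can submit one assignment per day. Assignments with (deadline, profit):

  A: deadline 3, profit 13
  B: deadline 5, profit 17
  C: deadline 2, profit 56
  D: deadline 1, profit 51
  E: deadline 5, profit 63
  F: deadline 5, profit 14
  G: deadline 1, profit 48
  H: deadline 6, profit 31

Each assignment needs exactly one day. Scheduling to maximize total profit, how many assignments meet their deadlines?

6

Profit order: E=63 C=56 D=51 G=48 H=31 B=17 F=14 A=13
Assign: E→slot 5, C→slot 2, D→slot 1, G skipped, H→slot 6, B→slot 4, F→slot 3, A skipped.
Slots: [1:D] [2:C] [3:F] [4:B] [5:E] [6:H]
6 of 8 scheduled.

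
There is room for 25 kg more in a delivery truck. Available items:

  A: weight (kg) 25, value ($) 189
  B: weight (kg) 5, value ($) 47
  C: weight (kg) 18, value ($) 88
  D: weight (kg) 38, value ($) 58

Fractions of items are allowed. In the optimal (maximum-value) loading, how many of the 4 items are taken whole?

Order: B (47/5=9.40) > A (189/25=7.56) > C (88/18=4.89) > D (58/38=1.53)
Fill: take B (5 @ 47) → take 20/25 of A → 151.20; 25/25 used.
1 item(s) taken whole; one partial (take 20/25 of A).

1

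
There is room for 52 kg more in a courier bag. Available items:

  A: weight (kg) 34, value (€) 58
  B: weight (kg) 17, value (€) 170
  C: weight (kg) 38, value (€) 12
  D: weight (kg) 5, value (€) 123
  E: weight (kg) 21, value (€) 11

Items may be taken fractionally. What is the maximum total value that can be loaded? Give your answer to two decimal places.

Greedy by value/weight ratio, highest first.
Order: D (123/5=24.60) > B (170/17=10.00) > A (58/34=1.71) > E (11/21=0.52) > C (12/38=0.32)
Fill: take D (5 @ 123) → take B (17 @ 170) → take 30/34 of A → 51.18; 52/52 used.
Total value = 344.18

344.18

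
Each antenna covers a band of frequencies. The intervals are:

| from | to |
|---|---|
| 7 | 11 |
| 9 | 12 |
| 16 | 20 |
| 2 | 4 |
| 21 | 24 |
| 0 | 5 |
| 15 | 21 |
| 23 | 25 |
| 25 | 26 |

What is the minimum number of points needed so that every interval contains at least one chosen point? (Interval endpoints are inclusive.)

By right end: [2,4]  [0,5]  [7,11]  [9,12]  [16,20]  [15,21]  [21,24]  [23,25]  [25,26]
[2,4] uncovered → point at 4; [7,11] uncovered → point at 11; [16,20] uncovered → point at 20; [21,24] uncovered → point at 24; [25,26] uncovered → point at 26.
Points: 4, 11, 20, 24, 26 (5 total).

5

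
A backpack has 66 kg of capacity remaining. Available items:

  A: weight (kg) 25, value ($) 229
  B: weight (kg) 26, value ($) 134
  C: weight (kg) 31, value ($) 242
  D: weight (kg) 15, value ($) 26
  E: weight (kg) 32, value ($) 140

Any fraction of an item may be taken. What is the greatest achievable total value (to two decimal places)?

522.54

Ratios (sorted): A 9.16, C 7.81, B 5.15, E 4.38, D 1.73
take A (25 @ 229); take C (31 @ 242); take 10/26 of B → 51.54. Capacity used 66/66.
Total value = 522.54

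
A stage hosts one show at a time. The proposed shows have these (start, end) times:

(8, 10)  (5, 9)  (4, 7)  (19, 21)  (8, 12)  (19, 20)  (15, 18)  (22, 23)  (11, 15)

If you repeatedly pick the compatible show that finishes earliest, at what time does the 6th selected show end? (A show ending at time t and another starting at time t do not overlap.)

23

Sorted by end: (4,7)  (5,9)  (8,10)  (8,12)  (11,15)  (15,18)  (19,20)  (19,21)  (22,23)
take (4,7); skip (5,9); take (8,10); take (11,15); take (15,18); take (19,20); take (22,23).
Selected: (4,7) (8,10) (11,15) (15,18) (19,20) (22,23)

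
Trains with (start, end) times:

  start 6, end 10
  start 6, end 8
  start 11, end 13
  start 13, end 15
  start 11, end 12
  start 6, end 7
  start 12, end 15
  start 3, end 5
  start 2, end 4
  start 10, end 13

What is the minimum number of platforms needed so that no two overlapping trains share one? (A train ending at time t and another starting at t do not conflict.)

Count concurrent intervals with a sweep; the peak is the room count.
Events (time:±→running): 2:+→1 3:+→2 4:-→1 5:-→0 6:+→1 6:+→2 6:+→3 … peak 3.

3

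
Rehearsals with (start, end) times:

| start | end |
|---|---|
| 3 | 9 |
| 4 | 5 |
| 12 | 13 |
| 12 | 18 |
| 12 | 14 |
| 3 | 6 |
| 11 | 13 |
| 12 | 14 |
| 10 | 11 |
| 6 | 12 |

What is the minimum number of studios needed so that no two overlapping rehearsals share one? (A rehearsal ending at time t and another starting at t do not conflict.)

5

Events (time:±→running): 3:+→1 3:+→2 4:+→3 5:-→2 6:-→1 6:+→2 9:-→1 10:+→2 11:-→1 11:+→2 12:-→1 12:+→2 12:+→3 12:+→4 12:+→5 … peak 5.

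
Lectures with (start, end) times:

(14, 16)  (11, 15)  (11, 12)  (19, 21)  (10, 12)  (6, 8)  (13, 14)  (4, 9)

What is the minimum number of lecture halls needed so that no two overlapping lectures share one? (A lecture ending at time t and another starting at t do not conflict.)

Count concurrent intervals with a sweep; the peak is the room count.
Events (time:±→running): 4:+→1 6:+→2 8:-→1 9:-→0 10:+→1 11:+→2 11:+→3 … peak 3.

3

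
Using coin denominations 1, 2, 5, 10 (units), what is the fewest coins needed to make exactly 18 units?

Greedy: take as many of the largest coin as possible, then repeat with the remainder.
18 = 1×10 + 1×5 + 1×2 + 1×1
Total coins = 1 + 1 + 1 + 1 = 4

4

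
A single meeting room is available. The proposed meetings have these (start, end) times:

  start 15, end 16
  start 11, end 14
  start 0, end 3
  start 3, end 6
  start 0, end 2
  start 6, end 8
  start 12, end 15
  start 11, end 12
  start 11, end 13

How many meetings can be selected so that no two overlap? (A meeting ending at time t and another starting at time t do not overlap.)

6

Sorted by end: (0,2)  (0,3)  (3,6)  (6,8)  (11,12)  (11,13)  (11,14)  (12,15)  (15,16)
take (0,2); skip (0,3); take (3,6); take (6,8); take (11,12); take (12,15); take (15,16).
Selected 6 meetings.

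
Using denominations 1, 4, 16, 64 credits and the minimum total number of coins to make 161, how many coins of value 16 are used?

2

161 = 2×64 + 2×16 + 1×1
Count of 16: 2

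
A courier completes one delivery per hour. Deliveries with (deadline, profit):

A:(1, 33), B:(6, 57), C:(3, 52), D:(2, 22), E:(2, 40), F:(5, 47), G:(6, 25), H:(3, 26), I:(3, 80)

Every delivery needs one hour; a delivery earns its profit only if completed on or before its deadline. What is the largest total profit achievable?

301

Sort by profit descending; place each in the latest free slot ≤ its deadline.
Profit order: I=80 B=57 C=52 F=47 E=40 A=33 H=26 G=25 D=22
Assign: I→slot 3, B→slot 6, C→slot 2, F→slot 5, E→slot 1, A skipped, H skipped, G→slot 4, D skipped.
Slots: [1:E] [2:C] [3:I] [4:G] [5:F] [6:B]
Profit = 40 + 52 + 80 + 25 + 47 + 57 = 301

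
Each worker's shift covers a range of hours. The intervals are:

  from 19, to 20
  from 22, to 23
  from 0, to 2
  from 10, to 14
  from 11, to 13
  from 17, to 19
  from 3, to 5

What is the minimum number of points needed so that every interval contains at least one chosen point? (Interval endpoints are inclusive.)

5

Sort by right endpoint; whenever an interval is uncovered, place a point at its right end.
By right end: [0,2]  [3,5]  [11,13]  [10,14]  [17,19]  [19,20]  [22,23]
[0,2] uncovered → point at 2; [3,5] uncovered → point at 5; [11,13] uncovered → point at 13; [17,19] uncovered → point at 19; [22,23] uncovered → point at 23.
Points: 2, 5, 13, 19, 23 (5 total).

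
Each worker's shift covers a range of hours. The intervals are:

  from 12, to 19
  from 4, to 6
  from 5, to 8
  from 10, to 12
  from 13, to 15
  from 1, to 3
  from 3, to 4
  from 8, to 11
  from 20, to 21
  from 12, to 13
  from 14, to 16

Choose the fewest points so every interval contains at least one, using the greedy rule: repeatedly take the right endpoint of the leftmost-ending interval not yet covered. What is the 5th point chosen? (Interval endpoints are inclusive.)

By right end: [1,3]  [3,4]  [4,6]  [5,8]  [8,11]  [10,12]  [12,13]  [13,15]  [14,16]  [12,19]  [20,21]
[1,3] uncovered → point at 3; [4,6] uncovered → point at 6; [8,11] uncovered → point at 11; [12,13] uncovered → point at 13; [14,16] uncovered → point at 16; [20,21] uncovered → point at 21.
Points: 3, 6, 11, 13, 16, 21 (6 total).

16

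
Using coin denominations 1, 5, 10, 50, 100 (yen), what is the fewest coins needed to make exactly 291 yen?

8

291 − 2×100→91 − 1×50→41 − 4×10→1 − 1×1→0
Total coins = 2 + 1 + 4 + 1 = 8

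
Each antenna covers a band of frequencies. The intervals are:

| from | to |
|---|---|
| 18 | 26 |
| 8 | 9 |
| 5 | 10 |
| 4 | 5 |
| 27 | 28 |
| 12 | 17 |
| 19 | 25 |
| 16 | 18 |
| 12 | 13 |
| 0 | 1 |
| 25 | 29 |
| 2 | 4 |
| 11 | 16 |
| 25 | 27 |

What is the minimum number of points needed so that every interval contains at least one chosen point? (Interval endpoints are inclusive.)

7

Sorted: [0,1] [2,4] [4,5] [8,9] [5,10] [12,13] [11,16] [12,17] [16,18] [19,25] [18,26] [25,27] [27,28] [25,29]
{[0,1]} hit by 1; {[2,4],[4,5]} hit by 4; {[8,9],[5,10]} hit by 9; {[12,13],[11,16],[12,17]} hit by 13; {[16,18]} hit by 18; {[19,25],[18,26],[25,27]} hit by 25; {[27,28],[25,29]} hit by 28.
Points: 1, 4, 9, 13, 18, 25, 28 (7 total).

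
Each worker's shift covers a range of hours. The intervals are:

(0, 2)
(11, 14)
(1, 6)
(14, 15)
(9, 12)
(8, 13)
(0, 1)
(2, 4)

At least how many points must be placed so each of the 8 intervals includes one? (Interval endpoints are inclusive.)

4

By right end: [0,1]  [0,2]  [2,4]  [1,6]  [9,12]  [8,13]  [11,14]  [14,15]
[0,1] uncovered → point at 1; [2,4] uncovered → point at 4; [9,12] uncovered → point at 12; [14,15] uncovered → point at 15.
Points: 1, 4, 12, 15 (4 total).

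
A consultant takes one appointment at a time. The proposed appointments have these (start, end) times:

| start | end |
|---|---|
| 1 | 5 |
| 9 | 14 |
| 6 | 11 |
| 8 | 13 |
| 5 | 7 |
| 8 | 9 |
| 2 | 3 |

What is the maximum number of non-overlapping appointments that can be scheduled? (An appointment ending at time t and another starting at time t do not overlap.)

4

Sort by end time and greedily take each interval whose start is ≥ the last chosen end.
By end time: (2,3), (1,5), (5,7), (8,9), (6,11), (8,13), (9,14).
Pick (2,3); next start ≥ 3 → (5,7); next start ≥ 7 → (8,9); next start ≥ 9 → (9,14).
Selected 4 appointments.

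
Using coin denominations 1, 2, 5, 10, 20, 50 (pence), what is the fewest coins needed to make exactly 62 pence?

62 = 1×50 + 1×10 + 1×2
Total coins = 1 + 1 + 1 = 3

3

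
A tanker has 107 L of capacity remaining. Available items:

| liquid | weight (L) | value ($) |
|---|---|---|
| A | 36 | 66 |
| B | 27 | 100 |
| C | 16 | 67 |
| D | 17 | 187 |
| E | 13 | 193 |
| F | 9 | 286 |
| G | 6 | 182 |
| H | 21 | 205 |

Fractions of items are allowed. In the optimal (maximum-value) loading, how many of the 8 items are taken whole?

Sort by value per unit weight and fill in that order.
Ratios (sorted): F 31.78, G 30.33, E 14.85, D 11.00, H 9.76, C 4.19, B 3.70, A 1.83
take F (9 @ 286); take G (6 @ 182); take E (13 @ 193); take D (17 @ 187); take H (21 @ 205); take C (16 @ 67); take 25/27 of B → 92.59. Capacity used 107/107.
6 item(s) taken whole; one partial (take 25/27 of B).

6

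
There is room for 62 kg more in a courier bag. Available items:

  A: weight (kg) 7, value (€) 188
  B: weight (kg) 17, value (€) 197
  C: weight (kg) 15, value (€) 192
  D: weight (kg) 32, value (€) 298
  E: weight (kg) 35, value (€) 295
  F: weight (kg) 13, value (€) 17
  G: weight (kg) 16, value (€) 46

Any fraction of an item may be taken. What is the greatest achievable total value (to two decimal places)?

Greedy by value/weight ratio, highest first.
Ratios (sorted): A 26.86, C 12.80, B 11.59, D 9.31, E 8.43, G 2.88, F 1.31
take A (7 @ 188); take C (15 @ 192); take B (17 @ 197); take 23/32 of D → 214.19. Capacity used 62/62.
Total value = 791.19

791.19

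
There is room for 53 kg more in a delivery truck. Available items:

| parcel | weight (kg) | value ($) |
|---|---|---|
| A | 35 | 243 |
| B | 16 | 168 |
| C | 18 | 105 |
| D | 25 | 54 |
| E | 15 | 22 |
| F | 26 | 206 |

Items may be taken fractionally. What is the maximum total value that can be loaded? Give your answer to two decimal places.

Sort by value per unit weight and fill in that order.
Order: B (168/16=10.50) > F (206/26=7.92) > A (243/35=6.94) > C (105/18=5.83) > D (54/25=2.16) > E (22/15=1.47)
Fill: take B (16 @ 168) → take F (26 @ 206) → take 11/35 of A → 76.37; 53/53 used.
Total value = 450.37

450.37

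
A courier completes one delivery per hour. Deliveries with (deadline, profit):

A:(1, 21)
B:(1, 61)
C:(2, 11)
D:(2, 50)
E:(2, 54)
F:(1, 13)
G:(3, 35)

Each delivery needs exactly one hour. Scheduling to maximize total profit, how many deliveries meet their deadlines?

3

By profit: B(d1,61), E(d2,54), D(d2,50), G(d3,35), A(d1,21), F(d1,13), C(d2,11)
B→slot 1; E→slot 2; D skipped; G→slot 3; A skipped; F skipped; C skipped.
3 of 7 scheduled.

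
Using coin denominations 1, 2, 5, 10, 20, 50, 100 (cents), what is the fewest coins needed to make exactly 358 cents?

Greedy: take as many of the largest coin as possible, then repeat with the remainder.
358 − 3×100→58 − 1×50→8 − 1×5→3 − 1×2→1 − 1×1→0
Total coins = 3 + 1 + 1 + 1 + 1 = 7

7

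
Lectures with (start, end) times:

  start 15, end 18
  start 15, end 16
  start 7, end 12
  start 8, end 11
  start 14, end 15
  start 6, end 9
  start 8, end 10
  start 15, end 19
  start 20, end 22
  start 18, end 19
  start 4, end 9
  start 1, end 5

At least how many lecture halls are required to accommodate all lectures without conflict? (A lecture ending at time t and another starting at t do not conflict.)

5

Events (time:±→running): 1:+→1 4:+→2 5:-→1 6:+→2 7:+→3 8:+→4 8:+→5 … peak 5.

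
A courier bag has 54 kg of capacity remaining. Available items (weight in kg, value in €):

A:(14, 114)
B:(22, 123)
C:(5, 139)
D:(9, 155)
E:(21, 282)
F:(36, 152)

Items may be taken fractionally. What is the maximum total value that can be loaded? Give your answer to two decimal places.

Ratios (sorted): C 27.80, D 17.22, E 13.43, A 8.14, B 5.59, F 4.22
take C (5 @ 139); take D (9 @ 155); take E (21 @ 282); take A (14 @ 114); take 5/22 of B → 27.95. Capacity used 54/54.
Total value = 717.95

717.95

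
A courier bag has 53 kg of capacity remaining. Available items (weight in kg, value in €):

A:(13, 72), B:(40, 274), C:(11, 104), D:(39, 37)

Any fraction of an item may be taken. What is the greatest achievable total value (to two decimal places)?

389.08

Ratios (sorted): C 9.45, B 6.85, A 5.54, D 0.95
take C (11 @ 104); take B (40 @ 274); take 2/13 of A → 11.08. Capacity used 53/53.
Total value = 389.08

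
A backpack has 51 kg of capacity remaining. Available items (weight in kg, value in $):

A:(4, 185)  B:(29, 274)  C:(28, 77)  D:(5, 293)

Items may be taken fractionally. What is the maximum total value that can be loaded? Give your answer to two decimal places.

787.75

Order: D (293/5=58.60) > A (185/4=46.25) > B (274/29=9.45) > C (77/28=2.75)
Fill: take D (5 @ 293) → take A (4 @ 185) → take B (29 @ 274) → take 13/28 of C → 35.75; 51/51 used.
Total value = 787.75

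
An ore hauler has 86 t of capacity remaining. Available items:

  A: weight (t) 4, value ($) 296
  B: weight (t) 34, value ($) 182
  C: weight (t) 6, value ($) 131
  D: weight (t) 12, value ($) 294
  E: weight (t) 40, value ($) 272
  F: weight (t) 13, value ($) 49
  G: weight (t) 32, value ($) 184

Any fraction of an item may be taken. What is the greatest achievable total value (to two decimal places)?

1131.00

Sort by value per unit weight and fill in that order.
Ratios (sorted): A 74.00, D 24.50, C 21.83, E 6.80, G 5.75, B 5.35, F 3.77
take A (4 @ 296); take D (12 @ 294); take C (6 @ 131); take E (40 @ 272); take 24/32 of G → 138.00. Capacity used 86/86.
Total value = 1131.00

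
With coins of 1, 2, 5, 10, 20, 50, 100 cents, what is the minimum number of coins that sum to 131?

4

Use the largest denomination that fits, subtract, and repeat.
131 = 1×100 + 1×20 + 1×10 + 1×1
Total coins = 1 + 1 + 1 + 1 = 4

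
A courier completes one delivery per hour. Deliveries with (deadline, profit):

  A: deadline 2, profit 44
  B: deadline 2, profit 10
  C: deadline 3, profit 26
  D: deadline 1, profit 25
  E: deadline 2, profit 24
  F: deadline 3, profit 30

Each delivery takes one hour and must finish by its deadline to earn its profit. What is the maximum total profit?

100

Take jobs in profit order; each goes to the latest open slot no later than its deadline.
By profit: A(d2,44), F(d3,30), C(d3,26), D(d1,25), E(d2,24), B(d2,10)
A→slot 2; F→slot 3; C→slot 1; D skipped; E skipped; B skipped.
Profit = 26 + 44 + 30 = 100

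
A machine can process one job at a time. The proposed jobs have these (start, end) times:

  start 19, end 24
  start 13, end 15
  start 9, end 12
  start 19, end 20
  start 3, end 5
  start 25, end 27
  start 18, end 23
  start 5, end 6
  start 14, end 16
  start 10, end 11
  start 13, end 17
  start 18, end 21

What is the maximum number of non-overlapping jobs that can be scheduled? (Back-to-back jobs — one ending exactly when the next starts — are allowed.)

Sorted by end: (3,5)  (5,6)  (10,11)  (9,12)  (13,15)  (14,16)  (13,17)  (19,20)  (18,21)  (18,23)  (19,24)  (25,27)
take (3,5); take (5,6); take (10,11); take (13,15); skip (13,17); take (19,20); skip (19,24); take (25,27).
Selected 6 jobs.

6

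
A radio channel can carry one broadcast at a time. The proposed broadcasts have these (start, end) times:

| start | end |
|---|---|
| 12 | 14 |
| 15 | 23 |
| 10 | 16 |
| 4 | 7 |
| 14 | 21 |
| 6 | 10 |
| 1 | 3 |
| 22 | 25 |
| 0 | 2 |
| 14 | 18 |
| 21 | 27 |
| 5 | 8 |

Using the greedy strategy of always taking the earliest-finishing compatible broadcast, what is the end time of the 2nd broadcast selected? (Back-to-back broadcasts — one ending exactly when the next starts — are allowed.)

Order by finish time; keep every interval that doesn't clash with the previous kept one.
By end time: (0,2), (1,3), (4,7), (5,8), (6,10), (12,14), (10,16), (14,18), (14,21), (15,23), (22,25), (21,27).
Pick (0,2); next start ≥ 2 → (4,7); next start ≥ 7 → (12,14); next start ≥ 14 → (14,18); next start ≥ 18 → (22,25).
Selected: (0,2) (4,7) (12,14) (14,18) (22,25)

7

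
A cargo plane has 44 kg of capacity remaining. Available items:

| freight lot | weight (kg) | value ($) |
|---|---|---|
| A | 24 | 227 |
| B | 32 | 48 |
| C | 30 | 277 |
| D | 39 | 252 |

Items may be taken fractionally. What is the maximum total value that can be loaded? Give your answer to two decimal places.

Greedy by value/weight ratio, highest first.
Order: A (227/24=9.46) > C (277/30=9.23) > D (252/39=6.46) > B (48/32=1.50)
Fill: take A (24 @ 227) → take 20/30 of C → 184.67; 44/44 used.
Total value = 411.67

411.67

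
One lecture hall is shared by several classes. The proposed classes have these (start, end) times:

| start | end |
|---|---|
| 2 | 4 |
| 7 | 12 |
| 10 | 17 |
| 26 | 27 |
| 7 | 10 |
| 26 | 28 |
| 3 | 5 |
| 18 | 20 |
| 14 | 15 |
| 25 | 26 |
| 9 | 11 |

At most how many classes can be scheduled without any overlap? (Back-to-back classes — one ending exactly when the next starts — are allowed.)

6

Sort by end time and greedily take each interval whose start is ≥ the last chosen end.
Sorted by end: (2,4)  (3,5)  (7,10)  (9,11)  (7,12)  (14,15)  (10,17)  (18,20)  (25,26)  (26,27)  (26,28)
take (2,4); take (7,10); skip (7,12); take (14,15); take (18,20); take (25,26); take (26,27).
Selected 6 classes.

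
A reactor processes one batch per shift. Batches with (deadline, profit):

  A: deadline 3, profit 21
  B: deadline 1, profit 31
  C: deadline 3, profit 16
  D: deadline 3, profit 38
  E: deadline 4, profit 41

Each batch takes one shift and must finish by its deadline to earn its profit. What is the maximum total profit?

131

By profit: E(d4,41), D(d3,38), B(d1,31), A(d3,21), C(d3,16)
E→slot 4; D→slot 3; B→slot 1; A→slot 2; C skipped.
Profit = 31 + 21 + 38 + 41 = 131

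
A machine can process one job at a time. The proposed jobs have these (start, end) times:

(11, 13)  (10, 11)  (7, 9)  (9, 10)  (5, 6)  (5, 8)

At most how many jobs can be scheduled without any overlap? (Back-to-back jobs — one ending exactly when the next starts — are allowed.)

Greedy by earliest finish: after sorting by end time, pick each interval compatible with the last pick.
By end time: (5,6), (5,8), (7,9), (9,10), (10,11), (11,13).
Pick (5,6); next start ≥ 6 → (7,9); next start ≥ 9 → (9,10); next start ≥ 10 → (10,11); next start ≥ 11 → (11,13).
Selected 5 jobs.

5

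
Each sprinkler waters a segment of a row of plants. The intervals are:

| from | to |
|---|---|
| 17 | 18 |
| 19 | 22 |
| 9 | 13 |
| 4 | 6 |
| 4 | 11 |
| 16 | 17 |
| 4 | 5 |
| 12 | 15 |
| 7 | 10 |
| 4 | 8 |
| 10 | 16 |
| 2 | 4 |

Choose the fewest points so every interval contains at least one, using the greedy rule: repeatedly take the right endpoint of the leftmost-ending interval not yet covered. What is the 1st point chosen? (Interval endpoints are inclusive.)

By right end: [2,4]  [4,5]  [4,6]  [4,8]  [7,10]  [4,11]  [9,13]  [12,15]  [10,16]  [16,17]  [17,18]  [19,22]
[2,4] uncovered → point at 4; [7,10] uncovered → point at 10; [12,15] uncovered → point at 15; [16,17] uncovered → point at 17; [19,22] uncovered → point at 22.
Points: 4, 10, 15, 17, 22 (5 total).

4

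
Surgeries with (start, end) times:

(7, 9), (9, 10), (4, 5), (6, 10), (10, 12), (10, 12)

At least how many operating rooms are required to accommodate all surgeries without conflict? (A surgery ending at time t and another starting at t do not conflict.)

The answer is the maximum number of intervals overlapping at any instant.
starts: [4, 6, 7, 9, 10, 10]
ends:   [5, 9, 10, 10, 12, 12]
s4→1 e5→0 s6→1 s7→2  — peak 2.

2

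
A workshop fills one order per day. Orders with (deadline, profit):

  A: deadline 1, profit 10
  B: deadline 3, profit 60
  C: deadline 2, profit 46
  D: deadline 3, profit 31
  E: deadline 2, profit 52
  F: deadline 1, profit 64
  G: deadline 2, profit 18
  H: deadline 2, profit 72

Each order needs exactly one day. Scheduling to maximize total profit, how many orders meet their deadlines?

3

Profit order: H=72 F=64 B=60 E=52 C=46 D=31 G=18 A=10
Assign: H→slot 2, F→slot 1, B→slot 3, E skipped, C skipped, D skipped, G skipped, A skipped.
Slots: [1:F] [2:H] [3:B]
3 of 8 scheduled.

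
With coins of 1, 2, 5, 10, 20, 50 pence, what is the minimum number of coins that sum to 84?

5

Greedy: take as many of the largest coin as possible, then repeat with the remainder.
84 = 1×50 + 1×20 + 1×10 + 2×2
Total coins = 1 + 1 + 1 + 2 = 5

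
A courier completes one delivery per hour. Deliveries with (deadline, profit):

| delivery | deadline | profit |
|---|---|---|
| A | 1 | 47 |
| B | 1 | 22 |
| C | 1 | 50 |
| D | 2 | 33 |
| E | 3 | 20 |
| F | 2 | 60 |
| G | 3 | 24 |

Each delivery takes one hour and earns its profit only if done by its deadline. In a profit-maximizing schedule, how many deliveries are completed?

Sort by profit descending; place each in the latest free slot ≤ its deadline.
By profit: F(d2,60), C(d1,50), A(d1,47), D(d2,33), G(d3,24), B(d1,22), E(d3,20)
F→slot 2; C→slot 1; A skipped; D skipped; G→slot 3; B skipped; E skipped.
3 of 7 scheduled.

3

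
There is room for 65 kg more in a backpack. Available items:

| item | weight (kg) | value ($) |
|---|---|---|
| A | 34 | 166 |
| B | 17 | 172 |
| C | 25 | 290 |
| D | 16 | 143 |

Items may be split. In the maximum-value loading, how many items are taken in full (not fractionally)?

3

Greedy by value/weight ratio, highest first.
Ratios (sorted): C 11.60, B 10.12, D 8.94, A 4.88
take C (25 @ 290); take B (17 @ 172); take D (16 @ 143); take 7/34 of A → 34.18. Capacity used 65/65.
3 item(s) taken whole; one partial (take 7/34 of A).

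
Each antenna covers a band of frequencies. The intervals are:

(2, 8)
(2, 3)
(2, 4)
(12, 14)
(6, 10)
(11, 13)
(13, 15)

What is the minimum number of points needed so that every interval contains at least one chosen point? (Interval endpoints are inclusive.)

3

Process intervals by earliest right end; each time one isn't hit yet, stab at its right endpoint.
Sorted: [2,3] [2,4] [2,8] [6,10] [11,13] [12,14] [13,15]
{[2,3],[2,4],[2,8]} hit by 3; {[6,10]} hit by 10; {[11,13],[12,14],[13,15]} hit by 13.
Points: 3, 10, 13 (3 total).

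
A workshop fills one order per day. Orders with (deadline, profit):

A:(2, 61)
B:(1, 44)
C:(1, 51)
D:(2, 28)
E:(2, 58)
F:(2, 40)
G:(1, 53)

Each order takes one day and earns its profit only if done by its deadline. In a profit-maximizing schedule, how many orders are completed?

Take jobs in profit order; each goes to the latest open slot no later than its deadline.
Profit order: A=61 E=58 G=53 C=51 B=44 F=40 D=28
Assign: A→slot 2, E→slot 1, G skipped, C skipped, B skipped, F skipped, D skipped.
Slots: [1:E] [2:A]
2 of 7 scheduled.

2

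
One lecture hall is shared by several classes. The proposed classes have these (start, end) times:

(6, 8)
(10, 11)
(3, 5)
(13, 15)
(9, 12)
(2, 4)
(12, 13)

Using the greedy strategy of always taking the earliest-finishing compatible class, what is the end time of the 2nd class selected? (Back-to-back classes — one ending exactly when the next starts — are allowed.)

8

Order by finish time; keep every interval that doesn't clash with the previous kept one.
By end time: (2,4), (3,5), (6,8), (10,11), (9,12), (12,13), (13,15).
Pick (2,4); next start ≥ 4 → (6,8); next start ≥ 8 → (10,11); next start ≥ 11 → (12,13); next start ≥ 13 → (13,15).
Selected: (2,4) (6,8) (10,11) (12,13) (13,15)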